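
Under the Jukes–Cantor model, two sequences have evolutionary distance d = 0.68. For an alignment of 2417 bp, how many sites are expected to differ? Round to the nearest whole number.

1081

Invert JC69: p = (3/4)(1 − e^(−4d/3)) = 0.75 × (1 − e^(-0.906667)) = 0.75 × (1 − 0.403868) = 0.447099.
Expected differing sites = pL ≈ 0.447099 × 2417 = 1080.638283 ≈ 1081.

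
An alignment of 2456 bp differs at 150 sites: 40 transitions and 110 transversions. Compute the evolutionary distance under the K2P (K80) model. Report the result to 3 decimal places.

P = 40/2456 ≈ 0.016287 and Q = 110/2456 ≈ 0.044788.
Under the Kimura two-parameter model, d = −½ ln(1 − 2P − Q) − ¼ ln(1 − 2Q).
1 − 2P − Q = 0.922638, giving −½ ln(0.922638) = 0.040259.
1 − 2Q = 0.910424, giving −¼ ln(0.910424) = 0.023461.
d = 0.040259 + 0.023461 = 0.063720.

0.064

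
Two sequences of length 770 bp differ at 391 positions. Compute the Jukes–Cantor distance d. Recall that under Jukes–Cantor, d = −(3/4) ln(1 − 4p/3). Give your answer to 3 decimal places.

0.848

p = 391/770 ≈ 0.507792.
d = −(3/4) ln(1 − 4p/3) = −0.75 ln(1 − 0.677056) = −0.75 ln(0.322944)
  = −0.75 × (-1.130276) = 0.847707 substitutions/site.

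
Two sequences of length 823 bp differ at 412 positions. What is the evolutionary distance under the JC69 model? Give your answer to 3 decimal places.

0.826

p = 412/823 ≈ 0.500608.
d = −(3/4) ln(1 − 4p/3) = −0.75 ln(1 − 0.667477) = −0.75 ln(0.332523)
  = −0.75 × (-1.101046) = 0.825785 substitutions/site.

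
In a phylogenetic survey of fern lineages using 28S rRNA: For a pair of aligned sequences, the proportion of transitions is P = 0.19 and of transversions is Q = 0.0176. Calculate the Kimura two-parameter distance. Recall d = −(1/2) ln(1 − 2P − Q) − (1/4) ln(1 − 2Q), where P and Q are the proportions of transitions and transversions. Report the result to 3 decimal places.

Under the Kimura two-parameter model, d = −½ ln(1 − 2P − Q) − ¼ ln(1 − 2Q).
1 − 2P − Q = 0.6024, giving −½ ln(0.6024) = 0.253417.
1 − 2Q = 0.9648, giving −¼ ln(0.9648) = 0.008959.
d = 0.253417 + 0.008959 = 0.262376.

0.262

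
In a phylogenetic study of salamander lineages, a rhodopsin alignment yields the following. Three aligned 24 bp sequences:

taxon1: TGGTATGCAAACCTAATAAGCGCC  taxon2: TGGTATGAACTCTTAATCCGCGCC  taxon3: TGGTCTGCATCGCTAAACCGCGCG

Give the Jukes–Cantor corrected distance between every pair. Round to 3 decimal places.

d(taxon1,taxon2) = 0.304, d(taxon1,taxon3) = 0.441, d(taxon2,taxon3) = 0.441

taxon1–taxon2: 6/24 sites differ → p = 0.25, d = −0.75 ln(1 − 0.333333) = 0.304098 ≈ 0.304.
taxon1–taxon3: 8/24 sites differ → p ≈ 0.333333, d = −0.75 ln(1 − 0.444444) = 0.440839 ≈ 0.441.
taxon2–taxon3: 8/24 sites differ → p ≈ 0.333333, d = −0.75 ln(1 − 0.444444) = 0.440839 ≈ 0.441.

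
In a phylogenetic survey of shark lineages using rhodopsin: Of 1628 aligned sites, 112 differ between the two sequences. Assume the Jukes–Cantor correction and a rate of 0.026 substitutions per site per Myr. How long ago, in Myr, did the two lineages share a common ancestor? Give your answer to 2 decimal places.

1.39

p = 112/1628 ≈ 0.068796.
d = −(3/4) ln(1 − 4p/3) = −0.75 ln(1 − 0.091728) = −0.75 ln(0.908272)
  = −0.75 × (-0.096211) = 0.072158 substitutions/site.
Under a molecular clock d = 2μt, so t = d/(2μ) = 0.072158 / (2 × 0.026) = 1.39 Myr.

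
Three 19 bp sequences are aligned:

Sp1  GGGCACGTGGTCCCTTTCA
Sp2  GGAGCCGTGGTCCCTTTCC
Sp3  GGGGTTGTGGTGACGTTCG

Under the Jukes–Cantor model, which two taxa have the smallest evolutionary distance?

Sp1–Sp2: 4/19 differ, p = 0.211, d = 0.247.
Sp1–Sp3: 7/19 differ, p = 0.368, d = 0.507.
Sp2–Sp3: 7/19 differ, p = 0.368, d = 0.507.
The smallest distance is between Sp1 and Sp2.

Sp1 and Sp2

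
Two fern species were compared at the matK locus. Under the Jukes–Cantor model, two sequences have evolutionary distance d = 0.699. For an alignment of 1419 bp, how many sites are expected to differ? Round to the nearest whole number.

Invert JC69: p = (3/4)(1 − e^(−4d/3)) = 0.75 × (1 − e^(-0.932)) = 0.75 × (1 − 0.393765) = 0.454676.
Expected differing sites = pL ≈ 0.454676 × 1419 = 645.185244 ≈ 645.

645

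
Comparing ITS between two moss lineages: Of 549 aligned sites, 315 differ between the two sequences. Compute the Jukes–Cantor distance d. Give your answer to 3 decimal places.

1.086

p = 315/549 ≈ 0.57377.
d = −(3/4) ln(1 − 4p/3) = −0.75 ln(1 − 0.765027) = −0.75 ln(0.234973)
  = −0.75 × (-1.448285) = 1.086214 substitutions/site.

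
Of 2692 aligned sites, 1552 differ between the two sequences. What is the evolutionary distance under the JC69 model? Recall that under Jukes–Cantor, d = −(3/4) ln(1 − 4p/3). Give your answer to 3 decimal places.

1.098

p = 1552/2692 ≈ 0.576523.
d = −(3/4) ln(1 − 4p/3) = −0.75 ln(1 − 0.768697) = −0.75 ln(0.231303)
  = −0.75 × (-1.464027) = 1.098020 substitutions/site.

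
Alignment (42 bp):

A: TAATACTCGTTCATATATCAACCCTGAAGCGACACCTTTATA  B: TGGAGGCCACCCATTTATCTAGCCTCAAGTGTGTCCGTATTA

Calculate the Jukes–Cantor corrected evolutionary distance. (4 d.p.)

The sequences differ at 20 of 42 sites, so p = 20/42 ≈ 0.47619.
d = −(3/4) ln(1 − 4p/3) = −0.75 ln(1 − 0.63492) = −0.75 ln(0.36508)
  = −0.75 × (-1.007639) = 0.755729 substitutions/site.

0.7557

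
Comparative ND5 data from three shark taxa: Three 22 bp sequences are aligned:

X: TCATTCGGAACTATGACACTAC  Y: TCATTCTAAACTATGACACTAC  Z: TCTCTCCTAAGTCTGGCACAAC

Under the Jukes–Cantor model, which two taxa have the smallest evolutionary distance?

X and Y

X–Y: 2/22 differ, p = 0.091, d = 0.097.
X–Z: 8/22 differ, p = 0.364, d = 0.497.
Y–Z: 8/22 differ, p = 0.364, d = 0.497.
The smallest distance is between X and Y.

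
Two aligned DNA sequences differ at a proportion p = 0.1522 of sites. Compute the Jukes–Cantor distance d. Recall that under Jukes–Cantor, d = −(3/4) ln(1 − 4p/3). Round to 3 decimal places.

d = −(3/4) ln(1 − 4p/3) = −0.75 ln(1 − 0.202933) = −0.75 ln(0.797067)
  = −0.75 × (-0.226817) = 0.170113 substitutions/site.

0.170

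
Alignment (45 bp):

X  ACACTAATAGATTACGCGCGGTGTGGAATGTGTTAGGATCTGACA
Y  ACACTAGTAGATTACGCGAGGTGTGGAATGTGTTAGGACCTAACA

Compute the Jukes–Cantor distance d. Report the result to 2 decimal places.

0.09

The sequences differ at 4 of 45 sites (7, 19, 39, 42), so p = 4/45 ≈ 0.088889.
d = −(3/4) ln(1 − 4p/3) = −0.75 ln(1 − 0.118519) = −0.75 ln(0.881481)
  = −0.75 × (-0.126152) = 0.094614 substitutions/site.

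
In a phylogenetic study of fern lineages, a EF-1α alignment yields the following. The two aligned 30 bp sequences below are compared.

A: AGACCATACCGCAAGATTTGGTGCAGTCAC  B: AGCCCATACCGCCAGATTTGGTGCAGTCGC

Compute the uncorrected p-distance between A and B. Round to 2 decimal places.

0.10

The sequences differ at 3 of 30 positions (sites 3, 13, 29).
p = 3/30 = 0.10.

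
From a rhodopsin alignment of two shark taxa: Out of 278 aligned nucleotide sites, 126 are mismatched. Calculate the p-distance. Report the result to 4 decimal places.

p = 126/278 = 0.453237… ≈ 0.4532 (to 4 d.p.).

0.4532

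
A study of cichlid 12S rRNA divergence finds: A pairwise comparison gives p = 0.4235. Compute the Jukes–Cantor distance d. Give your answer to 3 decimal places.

d = −(3/4) ln(1 − 4p/3) = −0.75 ln(1 − 0.564667) = −0.75 ln(0.435333)
  = −0.75 × (-0.831644) = 0.623733 substitutions/site.

0.624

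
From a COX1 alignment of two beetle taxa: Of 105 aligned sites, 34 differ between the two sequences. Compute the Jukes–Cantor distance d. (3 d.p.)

0.424

p = 34/105 ≈ 0.32381.
d = −(3/4) ln(1 − 4p/3) = −0.75 ln(1 − 0.431747) = −0.75 ln(0.568253)
  = −0.75 × (-0.565189) = 0.423892 substitutions/site.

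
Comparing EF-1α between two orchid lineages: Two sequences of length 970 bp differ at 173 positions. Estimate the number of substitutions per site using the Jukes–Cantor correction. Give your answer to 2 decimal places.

p = 173/970 ≈ 0.178351.
d = −(3/4) ln(1 − 4p/3) = −0.75 ln(1 − 0.237801) = −0.75 ln(0.762199)
  = −0.75 × (-0.271548) = 0.203661 substitutions/site.

0.20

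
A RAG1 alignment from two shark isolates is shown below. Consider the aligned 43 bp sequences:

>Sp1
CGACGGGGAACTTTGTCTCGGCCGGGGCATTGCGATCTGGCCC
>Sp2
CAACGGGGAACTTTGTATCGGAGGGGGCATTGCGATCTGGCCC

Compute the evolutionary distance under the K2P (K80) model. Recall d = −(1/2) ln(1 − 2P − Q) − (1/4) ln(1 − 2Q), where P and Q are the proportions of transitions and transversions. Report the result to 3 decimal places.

0.099

Of 43 sites, 1 differences are transitions and 3 are transversions, so P = 1/43 ≈ 0.023256 and Q = 3/43 ≈ 0.069767.
Under the Kimura two-parameter model, d = −½ ln(1 − 2P − Q) − ¼ ln(1 − 2Q).
1 − 2P − Q = 0.883721, giving −½ ln(0.883721) = 0.061807.
1 − 2Q = 0.860466, giving −¼ ln(0.860466) = 0.037570.
d = 0.061807 + 0.037570 = 0.099377.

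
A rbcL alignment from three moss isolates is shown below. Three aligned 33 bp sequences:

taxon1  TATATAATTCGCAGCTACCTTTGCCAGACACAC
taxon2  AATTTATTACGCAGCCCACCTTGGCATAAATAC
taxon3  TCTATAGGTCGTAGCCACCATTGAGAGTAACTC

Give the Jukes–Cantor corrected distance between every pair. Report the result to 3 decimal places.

taxon1–taxon2: 12/33 sites differ → p ≈ 0.363636, d = −0.75 ln(1 − 0.484848) = 0.497470 ≈ 0.497.
taxon1–taxon3: 11/33 sites differ → p ≈ 0.333333, d = −0.75 ln(1 − 0.444444) = 0.440839 ≈ 0.441.
taxon2–taxon3: 16/33 sites differ → p ≈ 0.484848, d = −0.75 ln(1 − 0.646464) = 0.779827 ≈ 0.780.

d(taxon1,taxon2) = 0.497, d(taxon1,taxon3) = 0.441, d(taxon2,taxon3) = 0.780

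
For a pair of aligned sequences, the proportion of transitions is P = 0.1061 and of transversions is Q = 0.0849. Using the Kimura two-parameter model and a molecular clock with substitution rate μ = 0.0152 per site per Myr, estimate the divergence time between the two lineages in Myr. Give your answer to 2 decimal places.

7.33

Under the Kimura two-parameter model, d = −½ ln(1 − 2P − Q) − ¼ ln(1 − 2Q).
1 − 2P − Q = 0.7029, giving −½ ln(0.7029) = 0.176270.
1 − 2Q = 0.8302, giving −¼ ln(0.8302) = 0.046522.
d = 0.176270 + 0.046522 = 0.222792.
Under a molecular clock d = 2μt, so t = d/(2μ) = 0.222792 / (2 × 0.0152) = 7.33 Myr.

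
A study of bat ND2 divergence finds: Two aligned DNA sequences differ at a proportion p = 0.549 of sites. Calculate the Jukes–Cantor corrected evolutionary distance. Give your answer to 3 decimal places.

0.988

d = −(3/4) ln(1 − 4p/3) = −0.75 ln(1 − 0.732) = −0.75 ln(0.268)
  = −0.75 × (-1.316768) = 0.987576 substitutions/site.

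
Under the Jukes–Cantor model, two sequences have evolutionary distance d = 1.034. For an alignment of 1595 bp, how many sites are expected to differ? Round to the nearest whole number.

Invert JC69: p = (3/4)(1 − e^(−4d/3)) = 0.75 × (1 − e^(-1.378667)) = 0.75 × (1 − 0.251914) = 0.561065.
Expected differing sites = pL ≈ 0.561065 × 1595 = 894.898675 ≈ 895.

895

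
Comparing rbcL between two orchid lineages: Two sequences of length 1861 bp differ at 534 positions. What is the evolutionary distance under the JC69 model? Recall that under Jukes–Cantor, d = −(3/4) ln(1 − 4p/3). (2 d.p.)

0.36

p = 534/1861 ≈ 0.286943.
d = −(3/4) ln(1 − 4p/3) = −0.75 ln(1 − 0.382591) = −0.75 ln(0.617409)
  = −0.75 × (-0.482224) = 0.361668 substitutions/site.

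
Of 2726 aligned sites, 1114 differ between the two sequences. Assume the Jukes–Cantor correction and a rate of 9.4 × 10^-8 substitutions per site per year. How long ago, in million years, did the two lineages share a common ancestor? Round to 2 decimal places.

3.14

p = 1114/2726 ≈ 0.408657.
d = −(3/4) ln(1 − 4p/3) = −0.75 ln(1 − 0.544876) = −0.75 ln(0.455124)
  = −0.75 × (-0.787185) = 0.590389 substitutions/site.
Under a molecular clock d = 2μt, so t = d/(2μ) = 0.590389 / (2 × 9.4 × 10^-8) = 3.14 million years.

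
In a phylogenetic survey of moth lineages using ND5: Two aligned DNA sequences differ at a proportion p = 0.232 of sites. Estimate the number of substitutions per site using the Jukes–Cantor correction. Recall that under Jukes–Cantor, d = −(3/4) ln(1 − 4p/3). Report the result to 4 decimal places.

0.2776

d = −(3/4) ln(1 − 4p/3) = −0.75 ln(1 − 0.309333) = −0.75 ln(0.690667)
  = −0.75 × (-0.370097) = 0.277573 substitutions/site.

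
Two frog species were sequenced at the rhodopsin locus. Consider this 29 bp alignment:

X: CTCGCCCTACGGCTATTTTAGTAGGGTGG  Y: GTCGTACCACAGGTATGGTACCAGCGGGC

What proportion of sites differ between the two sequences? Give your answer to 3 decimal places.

0.448

The sequences differ at 13 of 29 positions.
p = 13/29 = 0.448275… ≈ 0.448 (to 3 d.p.).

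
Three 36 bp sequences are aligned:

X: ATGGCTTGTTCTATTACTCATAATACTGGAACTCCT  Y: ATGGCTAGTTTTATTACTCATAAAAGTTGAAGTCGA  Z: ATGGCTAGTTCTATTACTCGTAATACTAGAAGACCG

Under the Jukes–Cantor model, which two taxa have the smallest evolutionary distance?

X and Z

X–Y: 8/36 differ, p = 0.222, d = 0.264.
X–Z: 6/36 differ, p = 0.167, d = 0.188.
Y–Z: 8/36 differ, p = 0.222, d = 0.264.
The smallest distance is between X and Z.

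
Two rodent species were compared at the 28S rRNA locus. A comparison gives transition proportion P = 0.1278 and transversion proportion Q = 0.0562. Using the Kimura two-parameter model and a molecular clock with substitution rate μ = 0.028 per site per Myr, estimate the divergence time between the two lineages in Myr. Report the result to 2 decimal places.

Under the Kimura two-parameter model, d = −½ ln(1 − 2P − Q) − ¼ ln(1 − 2Q).
1 − 2P − Q = 0.6882, giving −½ ln(0.6882) = 0.186838.
1 − 2Q = 0.8876, giving −¼ ln(0.8876) = 0.029809.
d = 0.186838 + 0.029809 = 0.216647.
Under a molecular clock d = 2μt, so t = d/(2μ) = 0.216647 / (2 × 0.028) = 3.87 Myr.

3.87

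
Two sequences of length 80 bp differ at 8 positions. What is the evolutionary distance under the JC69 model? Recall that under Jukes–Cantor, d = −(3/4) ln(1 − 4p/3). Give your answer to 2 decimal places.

p = 8/80 = 0.1.
d = −(3/4) ln(1 − 4p/3) = −0.75 ln(1 − 0.133333) = −0.75 ln(0.866667)
  = −0.75 × (-0.143100) = 0.107325 substitutions/site.

0.11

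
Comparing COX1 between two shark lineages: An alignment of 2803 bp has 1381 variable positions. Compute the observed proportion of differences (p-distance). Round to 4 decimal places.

0.4927

p = 1381/2803 = 0.492686… ≈ 0.4927 (to 4 d.p.).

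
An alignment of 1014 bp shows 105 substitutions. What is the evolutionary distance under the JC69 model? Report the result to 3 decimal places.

0.111

p = 105/1014 ≈ 0.10355.
d = −(3/4) ln(1 − 4p/3) = −0.75 ln(1 − 0.138067) = −0.75 ln(0.861933)
  = −0.75 × (-0.148578) = 0.111434 substitutions/site.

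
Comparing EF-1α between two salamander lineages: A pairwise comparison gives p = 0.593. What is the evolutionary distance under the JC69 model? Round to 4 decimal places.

d = −(3/4) ln(1 − 4p/3) = −0.75 ln(1 − 0.790667) = −0.75 ln(0.209333)
  = −0.75 × (-1.563829) = 1.172872 substitutions/site.

1.1729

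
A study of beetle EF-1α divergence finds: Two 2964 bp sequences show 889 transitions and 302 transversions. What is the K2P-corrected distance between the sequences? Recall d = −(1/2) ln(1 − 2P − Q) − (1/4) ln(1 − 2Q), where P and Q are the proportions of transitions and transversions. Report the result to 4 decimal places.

0.6619

P = 889/2964 ≈ 0.299933 and Q = 302/2964 ≈ 0.101889.
Under the Kimura two-parameter model, d = −½ ln(1 − 2P − Q) − ¼ ln(1 − 2Q).
1 − 2P − Q = 0.298245, giving −½ ln(0.298245) = 0.604920.
1 − 2Q = 0.796222, giving −¼ ln(0.796222) = 0.056969.
d = 0.604920 + 0.056969 = 0.661889.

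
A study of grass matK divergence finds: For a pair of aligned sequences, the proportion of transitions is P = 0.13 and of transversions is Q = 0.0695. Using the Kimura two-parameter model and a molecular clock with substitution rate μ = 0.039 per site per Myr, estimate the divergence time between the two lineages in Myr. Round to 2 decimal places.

Under the Kimura two-parameter model, d = −½ ln(1 − 2P − Q) − ¼ ln(1 − 2Q).
1 − 2P − Q = 0.6705, giving −½ ln(0.6705) = 0.199866.
1 − 2Q = 0.861, giving −¼ ln(0.861) = 0.037415.
d = 0.199866 + 0.037415 = 0.237281.
Under a molecular clock d = 2μt, so t = d/(2μ) = 0.237281 / (2 × 0.039) = 3.04 Myr.

3.04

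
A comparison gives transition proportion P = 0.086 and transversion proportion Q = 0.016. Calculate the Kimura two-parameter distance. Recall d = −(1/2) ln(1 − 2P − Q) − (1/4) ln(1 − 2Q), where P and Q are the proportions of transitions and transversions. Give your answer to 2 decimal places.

0.11

Under the Kimura two-parameter model, d = −½ ln(1 − 2P − Q) − ¼ ln(1 − 2Q).
1 − 2P − Q = 0.812, giving −½ ln(0.812) = 0.104127.
1 − 2Q = 0.968, giving −¼ ln(0.968) = 0.008131.
d = 0.104127 + 0.008131 = 0.112258.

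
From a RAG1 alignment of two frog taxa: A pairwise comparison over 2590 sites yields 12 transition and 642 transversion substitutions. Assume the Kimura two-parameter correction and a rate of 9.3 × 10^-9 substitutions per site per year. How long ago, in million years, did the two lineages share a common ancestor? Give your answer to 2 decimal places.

P = 12/2590 ≈ 0.004633 and Q = 642/2590 ≈ 0.247876.
Under the Kimura two-parameter model, d = −½ ln(1 − 2P − Q) − ¼ ln(1 − 2Q).
1 − 2P − Q = 0.742858, giving −½ ln(0.742858) = 0.148625.
1 − 2Q = 0.504248, giving −¼ ln(0.504248) = 0.171172.
d = 0.148625 + 0.171172 = 0.319797.
Under a molecular clock d = 2μt, so t = d/(2μ) = 0.319797 / (2 × 9.3 × 10^-9) = 17.19 million years.

17.19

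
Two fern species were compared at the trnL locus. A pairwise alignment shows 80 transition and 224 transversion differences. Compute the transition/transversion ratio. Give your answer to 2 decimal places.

0.36

R = 80/224 = 0.357142… ≈ 0.36 (to 2 d.p.).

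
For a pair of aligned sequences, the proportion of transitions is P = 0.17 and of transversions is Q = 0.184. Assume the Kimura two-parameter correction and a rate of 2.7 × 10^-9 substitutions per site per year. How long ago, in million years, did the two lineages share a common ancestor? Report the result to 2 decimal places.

89.98

Under the Kimura two-parameter model, d = −½ ln(1 − 2P − Q) − ¼ ln(1 − 2Q).
1 − 2P − Q = 0.476, giving −½ ln(0.476) = 0.371169.
1 − 2Q = 0.632, giving −¼ ln(0.632) = 0.114716.
d = 0.371169 + 0.114716 = 0.485885.
Under a molecular clock d = 2μt, so t = d/(2μ) = 0.485885 / (2 × 2.7 × 10^-9) = 89.98 million years.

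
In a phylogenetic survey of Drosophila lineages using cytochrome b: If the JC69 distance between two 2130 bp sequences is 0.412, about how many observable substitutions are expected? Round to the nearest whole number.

Invert JC69: p = (3/4)(1 − e^(−4d/3)) = 0.75 × (1 − e^(-0.549333)) = 0.75 × (1 − 0.577335) = 0.316999.
Expected differing sites = pL ≈ 0.316999 × 2130 = 675.20787 ≈ 675.

675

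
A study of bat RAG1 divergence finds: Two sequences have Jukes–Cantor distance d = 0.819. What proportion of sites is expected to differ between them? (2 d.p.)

p = (3/4)(1 − e^(−4d/3)) = 0.75 × (1 − e^(-1.092)) = 0.75 × (1 − 0.335545) = 0.498341.

0.50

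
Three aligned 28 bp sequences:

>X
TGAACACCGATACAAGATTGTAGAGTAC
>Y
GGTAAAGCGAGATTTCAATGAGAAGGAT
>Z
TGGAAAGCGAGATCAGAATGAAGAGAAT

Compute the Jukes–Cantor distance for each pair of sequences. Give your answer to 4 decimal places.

d(X,Y) = 0.9396, d(X,Z) = 0.4850, d(Y,Z) = 0.3597

X–Y: 15/28 sites differ → p ≈ 0.535714, d = −0.75 ln(1 − 0.714285) = 0.939570 ≈ 0.9396.
X–Z: 10/28 sites differ → p ≈ 0.357143, d = −0.75 ln(1 − 0.476191) = 0.484971 ≈ 0.4850.
Y–Z: 8/28 sites differ → p ≈ 0.285714, d = −0.75 ln(1 − 0.380952) = 0.359679 ≈ 0.3597.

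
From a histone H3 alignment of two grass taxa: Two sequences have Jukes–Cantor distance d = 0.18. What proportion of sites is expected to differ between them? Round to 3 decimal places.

p = (3/4)(1 − e^(−4d/3)) = 0.75 × (1 − e^(-0.24)) = 0.75 × (1 − 0.786628) = 0.160029.

0.160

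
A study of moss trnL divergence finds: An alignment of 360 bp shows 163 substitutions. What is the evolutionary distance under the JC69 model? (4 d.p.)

p = 163/360 ≈ 0.452778.
d = −(3/4) ln(1 − 4p/3) = −0.75 ln(1 − 0.603704) = −0.75 ln(0.396296)
  = −0.75 × (-0.925594) = 0.694196 substitutions/site.

0.6942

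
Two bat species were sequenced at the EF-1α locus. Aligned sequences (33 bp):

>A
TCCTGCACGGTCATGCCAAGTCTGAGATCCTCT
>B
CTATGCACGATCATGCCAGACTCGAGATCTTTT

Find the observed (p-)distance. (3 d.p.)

0.333

The sequences differ at 11 of 33 positions.
p = 11/33 = 0.333333… ≈ 0.333 (to 3 d.p.).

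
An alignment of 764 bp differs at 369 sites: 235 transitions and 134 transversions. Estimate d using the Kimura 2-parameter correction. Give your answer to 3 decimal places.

P = 235/764 ≈ 0.307592 and Q = 134/764 ≈ 0.175393.
Under the Kimura two-parameter model, d = −½ ln(1 − 2P − Q) − ¼ ln(1 − 2Q).
1 − 2P − Q = 0.209423, giving −½ ln(0.209423) = 0.781700.
1 − 2Q = 0.649214, giving −¼ ln(0.649214) = 0.107998.
d = 0.781700 + 0.107998 = 0.889698.

0.890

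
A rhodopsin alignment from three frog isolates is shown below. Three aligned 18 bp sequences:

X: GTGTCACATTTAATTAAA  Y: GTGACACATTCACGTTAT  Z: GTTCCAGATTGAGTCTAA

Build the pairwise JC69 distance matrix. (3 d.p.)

X–Y: 6/18 sites differ → p ≈ 0.333333, d = −0.75 ln(1 − 0.444444) = 0.440839 ≈ 0.441.
X–Z: 7/18 sites differ → p ≈ 0.388889, d = −0.75 ln(1 − 0.518519) = 0.548166 ≈ 0.548.
Y–Z: 8/18 sites differ → p ≈ 0.444444, d = −0.75 ln(1 − 0.592592) = 0.673455 ≈ 0.673.

d(X,Y) = 0.441, d(X,Z) = 0.548, d(Y,Z) = 0.673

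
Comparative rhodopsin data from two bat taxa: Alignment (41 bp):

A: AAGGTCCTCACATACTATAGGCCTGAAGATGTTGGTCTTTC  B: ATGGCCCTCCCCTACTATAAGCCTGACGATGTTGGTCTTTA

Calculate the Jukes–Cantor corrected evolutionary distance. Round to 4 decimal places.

The sequences differ at 7 of 41 sites (2, 5, 10, 12, 20, 27, 41), so p = 7/41 ≈ 0.170732.
d = −(3/4) ln(1 − 4p/3) = −0.75 ln(1 − 0.227643) = −0.75 ln(0.772357)
  = −0.75 × (-0.258308) = 0.193731 substitutions/site.

0.1937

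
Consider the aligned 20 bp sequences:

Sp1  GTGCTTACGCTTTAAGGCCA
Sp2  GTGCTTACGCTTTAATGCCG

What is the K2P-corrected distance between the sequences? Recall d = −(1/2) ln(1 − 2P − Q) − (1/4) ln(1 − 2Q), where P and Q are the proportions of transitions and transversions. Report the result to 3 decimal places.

0.108

Of 20 sites, 1 differences are transitions and 1 are transversions, so P = 1/20 = 0.05 and Q = 1/20 = 0.05.
Under the Kimura two-parameter model, d = −½ ln(1 − 2P − Q) − ¼ ln(1 − 2Q).
1 − 2P − Q = 0.85, giving −½ ln(0.85) = 0.081259.
1 − 2Q = 0.9, giving −¼ ln(0.9) = 0.026340.
d = 0.081259 + 0.026340 = 0.107599.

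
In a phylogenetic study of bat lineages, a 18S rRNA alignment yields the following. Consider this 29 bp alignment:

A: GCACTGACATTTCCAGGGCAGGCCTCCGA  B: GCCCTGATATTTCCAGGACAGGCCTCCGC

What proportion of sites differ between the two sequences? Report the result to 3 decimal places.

The sequences differ at 4 of 29 positions (sites 3, 8, 18, 29).
p = 4/29 = 0.137931… ≈ 0.138 (to 3 d.p.).

0.138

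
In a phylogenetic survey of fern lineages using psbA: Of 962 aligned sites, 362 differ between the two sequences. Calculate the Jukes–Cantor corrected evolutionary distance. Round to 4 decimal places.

0.5225

p = 362/962 ≈ 0.376299.
d = −(3/4) ln(1 − 4p/3) = −0.75 ln(1 − 0.501732) = −0.75 ln(0.498268)
  = −0.75 × (-0.696617) = 0.522463 substitutions/site.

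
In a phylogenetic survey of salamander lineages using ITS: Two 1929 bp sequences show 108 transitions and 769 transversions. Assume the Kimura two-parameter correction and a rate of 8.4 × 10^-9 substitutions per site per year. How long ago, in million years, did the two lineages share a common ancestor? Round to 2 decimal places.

P = 108/1929 ≈ 0.055988 and Q = 769/1929 ≈ 0.398652.
Under the Kimura two-parameter model, d = −½ ln(1 − 2P − Q) − ¼ ln(1 − 2Q).
1 − 2P − Q = 0.489372, giving −½ ln(0.489372) = 0.357316.
1 − 2Q = 0.202696, giving −¼ ln(0.202696) = 0.399012.
d = 0.357316 + 0.399012 = 0.756328.
Under a molecular clock d = 2μt, so t = d/(2μ) = 0.756328 / (2 × 8.4 × 10^-9) = 45.02 million years.

45.02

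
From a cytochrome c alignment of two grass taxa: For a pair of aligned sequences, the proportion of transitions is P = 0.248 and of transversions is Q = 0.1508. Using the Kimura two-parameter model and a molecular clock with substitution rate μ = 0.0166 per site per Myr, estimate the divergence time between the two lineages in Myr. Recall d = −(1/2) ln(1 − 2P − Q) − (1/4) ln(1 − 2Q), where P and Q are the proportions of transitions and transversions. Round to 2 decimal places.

Under the Kimura two-parameter model, d = −½ ln(1 − 2P − Q) − ¼ ln(1 − 2Q).
1 − 2P − Q = 0.3532, giving −½ ln(0.3532) = 0.520360.
1 − 2Q = 0.6984, giving −¼ ln(0.6984) = 0.089741.
d = 0.520360 + 0.089741 = 0.610101.
Under a molecular clock d = 2μt, so t = d/(2μ) = 0.610101 / (2 × 0.0166) = 18.38 Myr.

18.38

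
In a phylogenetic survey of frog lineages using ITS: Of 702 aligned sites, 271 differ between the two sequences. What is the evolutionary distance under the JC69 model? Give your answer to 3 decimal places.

p = 271/702 ≈ 0.38604.
d = −(3/4) ln(1 − 4p/3) = −0.75 ln(1 − 0.51472) = −0.75 ln(0.48528)
  = −0.75 × (-0.723029) = 0.542272 substitutions/site.

0.542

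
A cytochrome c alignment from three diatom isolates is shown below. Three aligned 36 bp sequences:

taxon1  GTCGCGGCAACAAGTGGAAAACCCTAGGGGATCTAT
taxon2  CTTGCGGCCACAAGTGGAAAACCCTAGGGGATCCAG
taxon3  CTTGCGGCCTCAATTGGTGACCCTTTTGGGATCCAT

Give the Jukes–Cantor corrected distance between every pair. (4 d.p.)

d(taxon1,taxon2) = 0.1536, d(taxon1,taxon3) = 0.4408, d(taxon2,taxon3) = 0.3041

taxon1–taxon2: 5/36 sites differ → p ≈ 0.138889, d = −0.75 ln(1 − 0.185185) = 0.153596 ≈ 0.1536.
taxon1–taxon3: 12/36 sites differ → p ≈ 0.333333, d = −0.75 ln(1 − 0.444444) = 0.440839 ≈ 0.4408.
taxon2–taxon3: 9/36 sites differ → p = 0.25, d = −0.75 ln(1 − 0.333333) = 0.304098 ≈ 0.3041.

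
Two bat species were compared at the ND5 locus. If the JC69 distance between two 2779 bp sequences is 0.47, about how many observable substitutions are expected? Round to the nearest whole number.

Invert JC69: p = (3/4)(1 − e^(−4d/3)) = 0.75 × (1 − e^(-0.626667)) = 0.75 × (1 − 0.534370) = 0.349223.
Expected differing sites = pL ≈ 0.349223 × 2779 = 970.490717 ≈ 970.

970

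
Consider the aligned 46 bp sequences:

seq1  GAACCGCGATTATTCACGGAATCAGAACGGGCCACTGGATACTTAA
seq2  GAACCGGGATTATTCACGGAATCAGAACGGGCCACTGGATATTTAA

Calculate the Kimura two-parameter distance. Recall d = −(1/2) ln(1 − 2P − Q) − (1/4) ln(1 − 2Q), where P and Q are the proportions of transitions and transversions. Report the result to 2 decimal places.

0.04

Of 46 sites, 1 differences are transitions and 1 are transversions, so P = 1/46 ≈ 0.021739 and Q = 1/46 ≈ 0.021739.
Under the Kimura two-parameter model, d = −½ ln(1 − 2P − Q) − ¼ ln(1 − 2Q).
1 − 2P − Q = 0.934783, giving −½ ln(0.934783) = 0.033720.
1 − 2Q = 0.956522, giving −¼ ln(0.956522) = 0.011113.
d = 0.033720 + 0.011113 = 0.044833.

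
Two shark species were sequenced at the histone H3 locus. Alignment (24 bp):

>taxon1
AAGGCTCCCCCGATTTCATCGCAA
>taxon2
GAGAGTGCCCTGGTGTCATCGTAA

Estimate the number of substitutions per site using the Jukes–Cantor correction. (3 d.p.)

0.441

The sequences differ at 8 of 24 sites (1, 4, 5, 7, 11, 13, 15, 22), so p = 8/24 ≈ 0.333333.
d = −(3/4) ln(1 − 4p/3) = −0.75 ln(1 − 0.444444) = −0.75 ln(0.555556)
  = −0.75 × (-0.587786) = 0.440840 substitutions/site.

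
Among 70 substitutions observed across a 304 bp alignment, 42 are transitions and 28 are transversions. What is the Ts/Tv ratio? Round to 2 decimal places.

R = 42/28 = 1.50.

1.50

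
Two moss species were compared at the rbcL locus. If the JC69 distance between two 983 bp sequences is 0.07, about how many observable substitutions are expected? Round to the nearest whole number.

66

Invert JC69: p = (3/4)(1 − e^(−4d/3)) = 0.75 × (1 − e^(-0.093333)) = 0.75 × (1 − 0.910890) = 0.066833.
Expected differing sites = pL ≈ 0.066833 × 983 = 65.696839 ≈ 66.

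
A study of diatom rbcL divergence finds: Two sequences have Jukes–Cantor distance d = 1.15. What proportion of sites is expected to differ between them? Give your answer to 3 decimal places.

p = (3/4)(1 − e^(−4d/3)) = 0.75 × (1 − e^(-1.533333)) = 0.75 × (1 − 0.215815) = 0.588139.

0.588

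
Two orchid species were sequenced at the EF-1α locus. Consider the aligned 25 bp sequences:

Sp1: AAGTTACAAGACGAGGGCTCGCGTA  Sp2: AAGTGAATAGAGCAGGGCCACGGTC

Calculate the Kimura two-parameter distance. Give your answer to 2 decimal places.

0.61

Of 25 sites, 1 differences are transitions and 9 are transversions, so P = 1/25 = 0.04 and Q = 9/25 = 0.36.
Under the Kimura two-parameter model, d = −½ ln(1 − 2P − Q) − ¼ ln(1 − 2Q).
1 − 2P − Q = 0.56, giving −½ ln(0.56) = 0.289909.
1 − 2Q = 0.28, giving −¼ ln(0.28) = 0.318241.
d = 0.289909 + 0.318241 = 0.608150.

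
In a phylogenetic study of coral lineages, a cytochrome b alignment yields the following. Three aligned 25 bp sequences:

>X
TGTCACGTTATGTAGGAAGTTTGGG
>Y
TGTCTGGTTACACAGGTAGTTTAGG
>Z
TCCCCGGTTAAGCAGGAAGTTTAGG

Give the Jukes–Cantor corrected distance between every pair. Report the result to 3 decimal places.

X–Y: 7/25 sites differ → p = 0.28, d = −0.75 ln(1 − 0.373333) = 0.350505 ≈ 0.351.
X–Z: 7/25 sites differ → p = 0.28, d = −0.75 ln(1 − 0.373333) = 0.350505 ≈ 0.351.
Y–Z: 6/25 sites differ → p = 0.24, d = −0.75 ln(1 − 0.32) = 0.289247 ≈ 0.289.

d(X,Y) = 0.351, d(X,Z) = 0.351, d(Y,Z) = 0.289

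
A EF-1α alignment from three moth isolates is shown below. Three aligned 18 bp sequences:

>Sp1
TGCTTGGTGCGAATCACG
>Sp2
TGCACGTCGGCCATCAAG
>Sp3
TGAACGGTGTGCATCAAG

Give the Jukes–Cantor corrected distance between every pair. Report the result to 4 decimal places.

Sp1–Sp2: 8/18 sites differ → p ≈ 0.444444, d = −0.75 ln(1 − 0.592592) = 0.673455 ≈ 0.6735.
Sp1–Sp3: 6/18 sites differ → p ≈ 0.333333, d = −0.75 ln(1 − 0.444444) = 0.440839 ≈ 0.4408.
Sp2–Sp3: 5/18 sites differ → p ≈ 0.277778, d = −0.75 ln(1 − 0.370371) = 0.346968 ≈ 0.3470.

d(Sp1,Sp2) = 0.6735, d(Sp1,Sp3) = 0.4408, d(Sp2,Sp3) = 0.3470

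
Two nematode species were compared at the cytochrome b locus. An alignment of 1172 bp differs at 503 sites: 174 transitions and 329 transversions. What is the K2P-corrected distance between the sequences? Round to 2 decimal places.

0.64

P = 174/1172 ≈ 0.148464 and Q = 329/1172 ≈ 0.280717.
Under the Kimura two-parameter model, d = −½ ln(1 − 2P − Q) − ¼ ln(1 − 2Q).
1 − 2P − Q = 0.422355, giving −½ ln(0.422355) = 0.430955.
1 − 2Q = 0.438566, giving −¼ ln(0.438566) = 0.206061.
d = 0.430955 + 0.206061 = 0.637016.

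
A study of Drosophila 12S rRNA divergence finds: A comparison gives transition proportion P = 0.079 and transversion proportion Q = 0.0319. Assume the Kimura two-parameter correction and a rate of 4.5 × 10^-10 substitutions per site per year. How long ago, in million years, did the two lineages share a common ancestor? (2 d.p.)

Under the Kimura two-parameter model, d = −½ ln(1 − 2P − Q) − ¼ ln(1 − 2Q).
1 − 2P − Q = 0.8101, giving −½ ln(0.8101) = 0.105299.
1 − 2Q = 0.9362, giving −¼ ln(0.9362) = 0.016482.
d = 0.105299 + 0.016482 = 0.121781.
Under a molecular clock d = 2μt, so t = d/(2μ) = 0.121781 / (2 × 4.5 × 10^-10) = 135.31 million years.

135.31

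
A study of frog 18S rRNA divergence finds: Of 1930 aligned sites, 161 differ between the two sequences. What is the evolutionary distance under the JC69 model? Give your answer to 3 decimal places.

0.088

p = 161/1930 ≈ 0.08342.
d = −(3/4) ln(1 − 4p/3) = −0.75 ln(1 − 0.111227) = −0.75 ln(0.888773)
  = −0.75 × (-0.117913) = 0.088435 substitutions/site.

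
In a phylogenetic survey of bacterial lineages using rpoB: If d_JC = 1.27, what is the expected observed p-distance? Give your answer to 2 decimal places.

p = (3/4)(1 − e^(−4d/3)) = 0.75 × (1 − e^(-1.693333)) = 0.75 × (1 − 0.183906) = 0.612071.

0.61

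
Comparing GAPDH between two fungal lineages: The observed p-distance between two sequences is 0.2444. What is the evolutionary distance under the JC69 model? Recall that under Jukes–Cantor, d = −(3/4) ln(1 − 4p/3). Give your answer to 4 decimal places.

0.2957

d = −(3/4) ln(1 − 4p/3) = −0.75 ln(1 − 0.325867) = −0.75 ln(0.674133)
  = −0.75 × (-0.394328) = 0.295746 substitutions/site.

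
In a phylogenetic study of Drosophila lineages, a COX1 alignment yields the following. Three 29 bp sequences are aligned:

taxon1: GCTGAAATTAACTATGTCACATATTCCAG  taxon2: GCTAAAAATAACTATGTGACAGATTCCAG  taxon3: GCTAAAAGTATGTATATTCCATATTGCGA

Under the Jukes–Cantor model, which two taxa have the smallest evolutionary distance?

taxon1–taxon2: 4/29 differ, p = 0.138, d = 0.152.
taxon1–taxon3: 10/29 differ, p = 0.345, d = 0.462.
taxon2–taxon3: 10/29 differ, p = 0.345, d = 0.462.
The smallest distance is between taxon1 and taxon2.

taxon1 and taxon2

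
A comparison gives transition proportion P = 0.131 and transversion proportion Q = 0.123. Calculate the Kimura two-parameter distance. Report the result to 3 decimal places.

Under the Kimura two-parameter model, d = −½ ln(1 − 2P − Q) − ¼ ln(1 − 2Q).
1 − 2P − Q = 0.615, giving −½ ln(0.615) = 0.243067.
1 − 2Q = 0.754, giving −¼ ln(0.754) = 0.070591.
d = 0.243067 + 0.070591 = 0.313658.

0.314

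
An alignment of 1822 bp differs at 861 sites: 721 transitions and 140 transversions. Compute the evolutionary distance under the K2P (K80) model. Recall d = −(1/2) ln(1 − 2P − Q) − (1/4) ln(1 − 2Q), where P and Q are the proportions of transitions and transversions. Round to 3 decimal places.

P = 721/1822 ≈ 0.395719 and Q = 140/1822 ≈ 0.076839.
Under the Kimura two-parameter model, d = −½ ln(1 − 2P − Q) − ¼ ln(1 − 2Q).
1 − 2P − Q = 0.131723, giving −½ ln(0.131723) = 1.013527.
1 − 2Q = 0.846322, giving −¼ ln(0.846322) = 0.041714.
d = 1.013527 + 0.041714 = 1.055241.

1.055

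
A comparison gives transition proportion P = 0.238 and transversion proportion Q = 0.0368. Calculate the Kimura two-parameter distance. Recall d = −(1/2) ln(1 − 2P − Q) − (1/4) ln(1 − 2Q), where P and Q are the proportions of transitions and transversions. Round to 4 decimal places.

0.3787

Under the Kimura two-parameter model, d = −½ ln(1 − 2P − Q) − ¼ ln(1 − 2Q).
1 − 2P − Q = 0.4872, giving −½ ln(0.4872) = 0.359540.
1 − 2Q = 0.9264, giving −¼ ln(0.9264) = 0.019112.
d = 0.359540 + 0.019112 = 0.378652.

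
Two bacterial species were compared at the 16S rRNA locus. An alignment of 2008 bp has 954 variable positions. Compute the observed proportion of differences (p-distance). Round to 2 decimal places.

p = 954/2008 = 0.475099… ≈ 0.48 (to 2 d.p.).

0.48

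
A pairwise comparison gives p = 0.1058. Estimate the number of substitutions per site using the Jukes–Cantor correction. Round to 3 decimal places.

0.114

d = −(3/4) ln(1 − 4p/3) = −0.75 ln(1 − 0.141067) = −0.75 ln(0.858933)
  = −0.75 × (-0.152064) = 0.114048 substitutions/site.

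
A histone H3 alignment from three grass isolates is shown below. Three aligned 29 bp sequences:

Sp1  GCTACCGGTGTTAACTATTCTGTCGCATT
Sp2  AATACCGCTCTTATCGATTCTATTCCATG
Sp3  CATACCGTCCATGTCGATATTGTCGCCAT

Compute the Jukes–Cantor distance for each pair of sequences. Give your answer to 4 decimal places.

Sp1–Sp2: 10/29 sites differ → p ≈ 0.344828, d = −0.75 ln(1 − 0.459771) = 0.461822 ≈ 0.4618.
Sp1–Sp3: 13/29 sites differ → p ≈ 0.448276, d = −0.75 ln(1 − 0.597701) = 0.682920 ≈ 0.6829.
Sp2–Sp3: 13/29 sites differ → p ≈ 0.448276, d = −0.75 ln(1 − 0.597701) = 0.682920 ≈ 0.6829.

d(Sp1,Sp2) = 0.4618, d(Sp1,Sp3) = 0.6829, d(Sp2,Sp3) = 0.6829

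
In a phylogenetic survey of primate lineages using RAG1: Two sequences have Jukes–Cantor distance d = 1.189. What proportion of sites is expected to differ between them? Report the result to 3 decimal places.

0.596

p = (3/4)(1 − e^(−4d/3)) = 0.75 × (1 − e^(-1.585333)) = 0.75 × (1 − 0.204880) = 0.596340.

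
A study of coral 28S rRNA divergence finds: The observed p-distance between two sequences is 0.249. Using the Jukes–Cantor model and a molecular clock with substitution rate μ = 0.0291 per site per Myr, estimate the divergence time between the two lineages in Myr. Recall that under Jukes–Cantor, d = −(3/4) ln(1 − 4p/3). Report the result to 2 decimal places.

5.20

d = −(3/4) ln(1 − 4p/3) = −0.75 ln(1 − 0.332) = −0.75 ln(0.668)
  = −0.75 × (-0.403467) = 0.302600 substitutions/site.
Under a molecular clock d = 2μt, so t = d/(2μ) = 0.302600 / (2 × 0.0291) = 5.20 Myr.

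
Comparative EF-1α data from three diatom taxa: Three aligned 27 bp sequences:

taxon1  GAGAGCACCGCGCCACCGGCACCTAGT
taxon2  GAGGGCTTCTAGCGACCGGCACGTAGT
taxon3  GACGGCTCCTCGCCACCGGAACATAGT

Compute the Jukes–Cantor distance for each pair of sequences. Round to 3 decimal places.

d(taxon1,taxon2) = 0.318, d(taxon1,taxon3) = 0.264, d(taxon2,taxon3) = 0.264

taxon1–taxon2: 7/27 sites differ → p ≈ 0.259259, d = −0.75 ln(1 − 0.345679) = 0.318118 ≈ 0.318.
taxon1–taxon3: 6/27 sites differ → p ≈ 0.222222, d = −0.75 ln(1 − 0.296296) = 0.263548 ≈ 0.264.
taxon2–taxon3: 6/27 sites differ → p ≈ 0.222222, d = −0.75 ln(1 − 0.296296) = 0.263548 ≈ 0.264.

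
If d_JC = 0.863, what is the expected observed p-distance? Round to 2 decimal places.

p = (3/4)(1 − e^(−4d/3)) = 0.75 × (1 − e^(-1.150667)) = 0.75 × (1 − 0.316426) = 0.512681.

0.51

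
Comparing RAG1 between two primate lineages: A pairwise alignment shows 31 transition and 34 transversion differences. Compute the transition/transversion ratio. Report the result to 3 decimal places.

0.912

R = 31/34 = 0.911764… ≈ 0.912 (to 3 d.p.).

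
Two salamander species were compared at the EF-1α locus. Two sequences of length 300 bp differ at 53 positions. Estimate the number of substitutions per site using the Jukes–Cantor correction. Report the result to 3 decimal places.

0.201

p = 53/300 ≈ 0.176667.
d = −(3/4) ln(1 − 4p/3) = −0.75 ln(1 − 0.235556) = −0.75 ln(0.764444)
  = −0.75 × (-0.268607) = 0.201455 substitutions/site.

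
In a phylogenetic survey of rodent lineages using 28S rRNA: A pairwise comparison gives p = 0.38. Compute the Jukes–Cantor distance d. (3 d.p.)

0.530

d = −(3/4) ln(1 − 4p/3) = −0.75 ln(1 − 0.506667) = −0.75 ln(0.493333)
  = −0.75 × (-0.706571) = 0.529928 substitutions/site.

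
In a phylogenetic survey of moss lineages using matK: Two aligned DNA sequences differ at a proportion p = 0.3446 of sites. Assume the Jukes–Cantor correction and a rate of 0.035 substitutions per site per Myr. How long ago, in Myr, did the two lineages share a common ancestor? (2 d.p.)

6.59

d = −(3/4) ln(1 − 4p/3) = −0.75 ln(1 − 0.459467) = −0.75 ln(0.540533)
  = −0.75 × (-0.615200) = 0.461400 substitutions/site.
Under a molecular clock d = 2μt, so t = d/(2μ) = 0.461400 / (2 × 0.035) = 6.59 Myr.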